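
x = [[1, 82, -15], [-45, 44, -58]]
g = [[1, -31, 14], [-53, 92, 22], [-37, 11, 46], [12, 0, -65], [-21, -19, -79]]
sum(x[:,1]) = 126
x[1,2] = -58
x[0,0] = 1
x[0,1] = 82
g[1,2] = 22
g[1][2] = 22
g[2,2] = 46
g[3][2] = -65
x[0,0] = 1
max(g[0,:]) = 14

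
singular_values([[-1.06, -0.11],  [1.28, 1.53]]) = [2.15, 0.69]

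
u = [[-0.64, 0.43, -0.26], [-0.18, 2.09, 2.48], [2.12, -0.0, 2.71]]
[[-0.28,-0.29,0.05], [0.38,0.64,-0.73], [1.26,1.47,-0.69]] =u @ [[0.16,0.63,-0.26],[-0.21,0.3,-0.31],[0.34,0.05,-0.05]]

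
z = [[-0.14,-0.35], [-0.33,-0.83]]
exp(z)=[[0.91, -0.22], [-0.21, 0.47]]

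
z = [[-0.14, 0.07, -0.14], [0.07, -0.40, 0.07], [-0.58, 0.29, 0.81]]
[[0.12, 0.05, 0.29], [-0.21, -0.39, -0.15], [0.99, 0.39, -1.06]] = z @ [[-1.0, 0.01, -0.45], [0.42, 1.00, 0.02], [0.36, 0.13, -1.64]]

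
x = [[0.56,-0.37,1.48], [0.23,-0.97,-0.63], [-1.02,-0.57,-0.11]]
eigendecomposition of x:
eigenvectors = [[0.77+0.00j, (0.77-0j), (-0.11+0j)], [(-0.04-0.24j), -0.04+0.24j, 0.92+0.00j], [(-0.11+0.58j), (-0.11-0.58j), (0.37+0j)]]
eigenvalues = [(0.36+1.23j), (0.36-1.23j), (-1.25+0j)]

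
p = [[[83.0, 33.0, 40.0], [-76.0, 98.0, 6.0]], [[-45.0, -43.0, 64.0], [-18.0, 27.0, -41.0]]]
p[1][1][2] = -41.0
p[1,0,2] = 64.0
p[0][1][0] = -76.0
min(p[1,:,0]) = -45.0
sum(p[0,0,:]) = 156.0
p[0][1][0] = -76.0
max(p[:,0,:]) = 83.0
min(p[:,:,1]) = -43.0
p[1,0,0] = -45.0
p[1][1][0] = -18.0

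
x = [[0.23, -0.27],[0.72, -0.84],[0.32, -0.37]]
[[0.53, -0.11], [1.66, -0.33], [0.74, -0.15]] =x @ [[1.12, -0.17], [-1.02, 0.25]]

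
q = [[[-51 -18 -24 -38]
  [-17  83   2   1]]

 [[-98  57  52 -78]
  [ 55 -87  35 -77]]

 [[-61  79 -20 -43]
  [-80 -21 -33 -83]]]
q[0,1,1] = 83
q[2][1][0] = -80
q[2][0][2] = -20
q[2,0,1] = 79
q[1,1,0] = 55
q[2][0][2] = -20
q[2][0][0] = -61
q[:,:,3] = [[-38, 1], [-78, -77], [-43, -83]]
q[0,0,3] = -38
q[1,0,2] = 52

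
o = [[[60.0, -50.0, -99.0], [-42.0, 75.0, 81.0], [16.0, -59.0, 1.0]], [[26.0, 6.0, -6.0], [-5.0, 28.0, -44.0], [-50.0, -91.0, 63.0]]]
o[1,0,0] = 26.0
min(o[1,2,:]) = -91.0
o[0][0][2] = -99.0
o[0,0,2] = -99.0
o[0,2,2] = 1.0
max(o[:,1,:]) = 81.0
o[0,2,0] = 16.0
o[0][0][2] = -99.0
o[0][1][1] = 75.0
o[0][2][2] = 1.0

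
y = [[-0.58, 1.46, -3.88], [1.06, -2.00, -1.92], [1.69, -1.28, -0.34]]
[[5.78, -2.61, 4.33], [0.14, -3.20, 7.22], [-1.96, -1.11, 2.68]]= y @ [[-1.01, 0.1, -0.31], [0.5, 0.75, -2.02], [-1.15, 0.94, -1.83]]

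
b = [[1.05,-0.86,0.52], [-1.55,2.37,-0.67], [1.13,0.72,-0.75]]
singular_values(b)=[3.23, 1.55, 0.34]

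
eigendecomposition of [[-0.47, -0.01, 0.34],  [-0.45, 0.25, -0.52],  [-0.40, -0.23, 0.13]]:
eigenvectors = [[0.21-0.46j, 0.21+0.46j, (0.14+0j)], [0.67+0.00j, (0.67-0j), (-0.91+0j)], [(0.55-0.02j), 0.55+0.02j, 0.38+0.00j]]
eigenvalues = [(-0.31+0.32j), (-0.31-0.32j), (0.54+0j)]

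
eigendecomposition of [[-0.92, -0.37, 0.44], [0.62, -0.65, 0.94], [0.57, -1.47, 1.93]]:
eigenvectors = [[-0.80, -0.01, 0.10], [0.45, 0.78, 0.48], [0.39, 0.63, 0.87]]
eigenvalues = [-0.93, 0.1, 1.19]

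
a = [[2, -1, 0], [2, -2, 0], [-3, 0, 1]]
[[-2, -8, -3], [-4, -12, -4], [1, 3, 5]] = a @ [[0, -2, -1], [2, 4, 1], [1, -3, 2]]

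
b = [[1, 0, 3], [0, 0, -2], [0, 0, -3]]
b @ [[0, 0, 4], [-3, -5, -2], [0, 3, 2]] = [[0, 9, 10], [0, -6, -4], [0, -9, -6]]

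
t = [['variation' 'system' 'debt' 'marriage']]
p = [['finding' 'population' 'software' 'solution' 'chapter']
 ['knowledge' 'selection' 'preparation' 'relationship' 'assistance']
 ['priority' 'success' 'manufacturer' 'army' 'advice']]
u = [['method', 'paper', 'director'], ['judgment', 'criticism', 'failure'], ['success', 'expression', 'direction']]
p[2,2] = 'manufacturer'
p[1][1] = 'selection'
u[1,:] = ['judgment', 'criticism', 'failure']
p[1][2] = 'preparation'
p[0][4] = 'chapter'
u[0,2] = 'director'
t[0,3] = 'marriage'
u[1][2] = 'failure'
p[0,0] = 'finding'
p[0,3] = 'solution'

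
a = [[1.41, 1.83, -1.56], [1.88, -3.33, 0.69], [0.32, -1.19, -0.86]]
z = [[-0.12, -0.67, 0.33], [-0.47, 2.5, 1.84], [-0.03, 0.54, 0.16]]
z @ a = [[-1.32,1.62,-0.56], [4.63,-11.37,0.88], [1.02,-2.04,0.28]]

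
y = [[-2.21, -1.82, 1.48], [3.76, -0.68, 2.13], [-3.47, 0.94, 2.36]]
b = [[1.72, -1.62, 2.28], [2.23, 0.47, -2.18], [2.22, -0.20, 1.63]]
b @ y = [[-17.8, 0.11, 4.48], [4.4, -6.43, -0.84], [-11.31, -2.37, 6.71]]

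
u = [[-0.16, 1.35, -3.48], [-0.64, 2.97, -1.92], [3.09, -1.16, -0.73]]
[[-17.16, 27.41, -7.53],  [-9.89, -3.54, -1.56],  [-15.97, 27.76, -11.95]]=u @ [[-4.57,3.58,-3.14], [-1.32,-7.50,0.39], [4.63,-10.95,2.46]]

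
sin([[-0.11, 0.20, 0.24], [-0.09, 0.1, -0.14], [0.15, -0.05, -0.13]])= [[-0.11, 0.20, 0.24], [-0.09, 0.10, -0.14], [0.15, -0.05, -0.13]]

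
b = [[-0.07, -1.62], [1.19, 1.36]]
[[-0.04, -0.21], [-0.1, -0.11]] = b @ [[-0.12,-0.25], [0.03,0.14]]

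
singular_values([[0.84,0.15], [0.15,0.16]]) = [0.87, 0.13]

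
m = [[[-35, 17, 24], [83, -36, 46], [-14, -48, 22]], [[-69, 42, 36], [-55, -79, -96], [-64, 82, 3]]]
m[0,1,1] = -36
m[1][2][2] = 3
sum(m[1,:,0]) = -188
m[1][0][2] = 36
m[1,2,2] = 3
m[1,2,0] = -64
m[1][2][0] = -64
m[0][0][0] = -35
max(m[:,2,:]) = 82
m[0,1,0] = 83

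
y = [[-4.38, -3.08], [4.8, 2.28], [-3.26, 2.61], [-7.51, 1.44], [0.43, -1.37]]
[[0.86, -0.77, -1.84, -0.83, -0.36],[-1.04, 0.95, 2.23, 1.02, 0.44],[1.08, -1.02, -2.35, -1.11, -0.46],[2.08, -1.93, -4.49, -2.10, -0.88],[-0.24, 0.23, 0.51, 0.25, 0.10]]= y@ [[-0.26, 0.24, 0.56, 0.26, 0.11], [0.09, -0.09, -0.20, -0.1, -0.04]]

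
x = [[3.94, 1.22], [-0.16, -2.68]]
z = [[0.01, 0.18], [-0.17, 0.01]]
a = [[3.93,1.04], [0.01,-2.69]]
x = a + z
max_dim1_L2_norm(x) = 4.12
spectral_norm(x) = 4.29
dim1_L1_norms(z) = [0.19, 0.18]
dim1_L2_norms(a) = [4.07, 2.69]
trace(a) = 1.24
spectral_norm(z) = 0.18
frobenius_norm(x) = 4.92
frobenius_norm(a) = 4.87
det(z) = 0.03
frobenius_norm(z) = 0.25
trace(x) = 1.26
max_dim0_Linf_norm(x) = 3.94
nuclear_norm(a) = 6.70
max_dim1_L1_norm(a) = 4.97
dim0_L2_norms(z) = [0.17, 0.18]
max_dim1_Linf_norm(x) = 3.94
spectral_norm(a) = 4.16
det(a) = -10.58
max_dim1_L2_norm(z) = 0.18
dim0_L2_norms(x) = [3.94, 2.94]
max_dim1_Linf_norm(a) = 3.93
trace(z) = 0.02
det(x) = -10.36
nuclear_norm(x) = 6.70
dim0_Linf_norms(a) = [3.93, 2.69]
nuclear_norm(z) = 0.35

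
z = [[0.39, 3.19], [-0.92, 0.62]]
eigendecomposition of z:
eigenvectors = [[0.88+0.00j, (0.88-0j)], [(0.03+0.47j), 0.03-0.47j]]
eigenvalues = [(0.5+1.71j), (0.5-1.71j)]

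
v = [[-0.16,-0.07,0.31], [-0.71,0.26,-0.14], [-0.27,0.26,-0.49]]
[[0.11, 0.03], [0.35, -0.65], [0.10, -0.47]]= v @ [[-0.41, 0.84], [0.35, 0.11], [0.21, 0.56]]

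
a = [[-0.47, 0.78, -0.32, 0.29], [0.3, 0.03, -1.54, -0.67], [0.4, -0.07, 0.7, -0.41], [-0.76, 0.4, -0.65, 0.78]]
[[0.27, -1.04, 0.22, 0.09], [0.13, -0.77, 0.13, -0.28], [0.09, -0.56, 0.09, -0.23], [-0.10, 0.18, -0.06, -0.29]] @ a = [[-0.42, 0.20, 1.61, 0.76], [-0.03, -0.04, 1.42, 0.28], [0.00, -0.04, 1.05, 0.19], [0.3, -0.18, -0.10, -0.35]]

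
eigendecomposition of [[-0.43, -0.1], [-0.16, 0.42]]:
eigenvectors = [[-0.98,0.11], [-0.18,-0.99]]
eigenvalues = [-0.45, 0.44]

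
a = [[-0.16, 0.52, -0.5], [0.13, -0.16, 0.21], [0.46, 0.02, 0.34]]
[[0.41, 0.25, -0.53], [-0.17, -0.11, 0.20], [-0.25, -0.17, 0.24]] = a@[[-0.09, -0.41, -0.19], [0.17, 0.37, -0.13], [-0.61, 0.02, 0.98]]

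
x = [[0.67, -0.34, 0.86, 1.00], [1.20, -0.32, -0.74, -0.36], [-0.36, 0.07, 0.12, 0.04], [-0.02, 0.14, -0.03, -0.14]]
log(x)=[[0.31, -1.12, -0.6, 0.33], [1.42, -0.27, 0.48, -3.42], [-0.86, -1.73, -7.03, -0.59], [0.09, 2.41, 7.63, -0.23]]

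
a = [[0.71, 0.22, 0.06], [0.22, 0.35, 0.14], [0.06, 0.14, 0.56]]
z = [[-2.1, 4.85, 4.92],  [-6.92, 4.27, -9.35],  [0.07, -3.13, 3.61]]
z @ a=[[-0.13, 1.92, 3.31],[-4.53, -1.34, -5.05],[-0.42, -0.57, 1.59]]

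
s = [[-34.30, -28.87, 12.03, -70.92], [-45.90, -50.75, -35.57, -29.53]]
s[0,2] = 12.03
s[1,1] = -50.75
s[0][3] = -70.92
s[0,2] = 12.03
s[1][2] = -35.57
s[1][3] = -29.53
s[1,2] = -35.57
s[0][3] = -70.92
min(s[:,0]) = -45.9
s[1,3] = -29.53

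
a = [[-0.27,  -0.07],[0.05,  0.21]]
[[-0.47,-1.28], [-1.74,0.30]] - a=[[-0.2, -1.21], [-1.79, 0.09]]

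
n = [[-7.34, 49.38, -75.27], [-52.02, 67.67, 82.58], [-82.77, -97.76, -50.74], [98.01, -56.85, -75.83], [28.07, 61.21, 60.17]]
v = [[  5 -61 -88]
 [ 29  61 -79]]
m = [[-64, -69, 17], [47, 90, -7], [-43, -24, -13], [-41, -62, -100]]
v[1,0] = 29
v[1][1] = 61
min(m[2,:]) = -43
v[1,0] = 29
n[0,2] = -75.27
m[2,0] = -43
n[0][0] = -7.34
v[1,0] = 29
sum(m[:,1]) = -65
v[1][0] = 29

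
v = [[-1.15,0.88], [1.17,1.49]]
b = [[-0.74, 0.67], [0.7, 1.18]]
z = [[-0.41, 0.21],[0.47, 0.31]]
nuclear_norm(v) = 3.34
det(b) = -1.34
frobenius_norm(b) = 1.70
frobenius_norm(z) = 0.73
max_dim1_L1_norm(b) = 1.88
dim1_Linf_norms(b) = [0.74, 1.18]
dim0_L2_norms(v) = [1.64, 1.73]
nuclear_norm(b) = 2.36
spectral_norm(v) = 1.89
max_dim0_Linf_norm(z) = 0.47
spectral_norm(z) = 0.63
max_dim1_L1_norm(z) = 0.78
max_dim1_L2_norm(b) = 1.37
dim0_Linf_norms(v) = [1.17, 1.49]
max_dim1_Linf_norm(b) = 1.18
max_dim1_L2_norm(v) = 1.89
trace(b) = 0.44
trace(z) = -0.10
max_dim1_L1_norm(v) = 2.66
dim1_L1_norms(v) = [2.03, 2.66]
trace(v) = 0.34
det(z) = -0.23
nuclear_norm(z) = 0.99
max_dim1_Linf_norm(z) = 0.47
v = b + z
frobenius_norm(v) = 2.38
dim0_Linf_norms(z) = [0.47, 0.31]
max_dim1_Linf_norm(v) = 1.49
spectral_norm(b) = 1.40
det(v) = -2.74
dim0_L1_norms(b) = [1.44, 1.85]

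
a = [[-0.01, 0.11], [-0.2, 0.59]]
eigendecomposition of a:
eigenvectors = [[-0.94,-0.19], [-0.34,-0.98]]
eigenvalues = [0.03, 0.55]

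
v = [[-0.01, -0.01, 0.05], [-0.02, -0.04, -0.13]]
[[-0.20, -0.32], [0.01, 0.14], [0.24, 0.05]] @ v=[[0.01, 0.01, 0.03], [-0.0, -0.01, -0.02], [-0.0, -0.0, 0.01]]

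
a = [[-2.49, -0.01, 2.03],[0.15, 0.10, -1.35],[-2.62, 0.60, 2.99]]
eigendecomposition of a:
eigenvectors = [[(-0.83+0j), 0.32+0.16j, 0.32-0.16j], [(-0.33+0j), (-0.69+0j), -0.69-0.00j], [-0.45+0.00j, 0.49+0.38j, 0.49-0.38j]]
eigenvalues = [(-1.39+0j), (0.99+0.71j), (0.99-0.71j)]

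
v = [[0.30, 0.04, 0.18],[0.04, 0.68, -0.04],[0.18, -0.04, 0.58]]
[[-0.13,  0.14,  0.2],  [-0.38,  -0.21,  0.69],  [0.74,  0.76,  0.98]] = v@ [[-1.37, -0.36, -0.69],[-0.38, -0.21, 1.17],[1.67, 1.41, 1.99]]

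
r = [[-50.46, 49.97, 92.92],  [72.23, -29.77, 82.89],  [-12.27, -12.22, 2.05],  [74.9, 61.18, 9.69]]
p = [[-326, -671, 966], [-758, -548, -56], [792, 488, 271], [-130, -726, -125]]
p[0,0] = -326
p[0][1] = -671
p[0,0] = -326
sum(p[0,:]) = -31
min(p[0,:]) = -671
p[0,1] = -671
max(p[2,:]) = 792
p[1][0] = -758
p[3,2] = -125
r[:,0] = [-50.46, 72.23, -12.27, 74.9]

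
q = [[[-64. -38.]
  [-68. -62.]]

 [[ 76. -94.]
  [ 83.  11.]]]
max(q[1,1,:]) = 83.0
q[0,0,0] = -64.0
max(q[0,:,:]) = -38.0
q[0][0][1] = -38.0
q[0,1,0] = -68.0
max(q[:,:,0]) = 83.0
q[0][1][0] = -68.0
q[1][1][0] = 83.0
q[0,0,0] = -64.0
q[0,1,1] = -62.0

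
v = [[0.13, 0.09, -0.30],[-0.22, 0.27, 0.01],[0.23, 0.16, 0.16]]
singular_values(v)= [0.36, 0.34, 0.32]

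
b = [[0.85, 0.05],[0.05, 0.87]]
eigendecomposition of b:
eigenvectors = [[-0.77, -0.63], [0.63, -0.77]]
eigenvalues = [0.81, 0.91]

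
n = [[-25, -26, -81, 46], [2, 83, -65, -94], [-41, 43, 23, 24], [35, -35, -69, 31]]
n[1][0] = 2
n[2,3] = 24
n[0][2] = -81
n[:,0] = [-25, 2, -41, 35]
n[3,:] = [35, -35, -69, 31]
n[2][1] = 43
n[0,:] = [-25, -26, -81, 46]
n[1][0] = 2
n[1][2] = -65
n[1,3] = -94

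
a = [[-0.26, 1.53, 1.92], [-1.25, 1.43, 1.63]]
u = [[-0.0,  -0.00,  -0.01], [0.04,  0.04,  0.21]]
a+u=[[-0.26, 1.53, 1.91],[-1.21, 1.47, 1.84]]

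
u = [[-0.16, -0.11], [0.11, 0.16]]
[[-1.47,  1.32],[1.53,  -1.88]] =u @ [[4.90, -0.4], [6.22, -11.46]]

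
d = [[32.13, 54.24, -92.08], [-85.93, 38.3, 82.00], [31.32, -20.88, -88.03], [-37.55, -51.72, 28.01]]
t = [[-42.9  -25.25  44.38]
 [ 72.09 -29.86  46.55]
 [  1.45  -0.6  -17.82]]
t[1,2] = 46.55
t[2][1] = -0.6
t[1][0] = 72.09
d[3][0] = -37.55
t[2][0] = 1.45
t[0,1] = -25.25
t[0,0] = -42.9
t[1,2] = 46.55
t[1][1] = -29.86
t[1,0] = 72.09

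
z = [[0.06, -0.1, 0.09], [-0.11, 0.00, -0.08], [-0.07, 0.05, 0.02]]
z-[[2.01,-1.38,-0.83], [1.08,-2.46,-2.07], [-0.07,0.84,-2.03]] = [[-1.95, 1.28, 0.92], [-1.19, 2.46, 1.99], [0.00, -0.79, 2.05]]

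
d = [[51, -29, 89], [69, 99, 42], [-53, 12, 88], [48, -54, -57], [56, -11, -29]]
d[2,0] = -53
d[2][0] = -53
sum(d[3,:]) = -63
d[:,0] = [51, 69, -53, 48, 56]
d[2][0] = -53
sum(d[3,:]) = -63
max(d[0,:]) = 89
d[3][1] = -54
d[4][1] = -11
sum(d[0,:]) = 111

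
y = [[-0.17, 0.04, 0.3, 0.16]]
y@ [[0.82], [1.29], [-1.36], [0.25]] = [[-0.46]]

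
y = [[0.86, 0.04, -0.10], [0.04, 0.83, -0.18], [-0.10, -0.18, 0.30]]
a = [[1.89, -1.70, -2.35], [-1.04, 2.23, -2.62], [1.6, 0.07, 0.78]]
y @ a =[[1.42, -1.38, -2.2], [-1.08, 1.77, -2.41], [0.48, -0.21, 0.94]]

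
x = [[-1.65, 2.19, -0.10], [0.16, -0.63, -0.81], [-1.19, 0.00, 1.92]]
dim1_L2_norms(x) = [2.74, 1.04, 2.26]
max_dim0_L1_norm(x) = 3.0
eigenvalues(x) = [(2.16+0j), (-1.26+0.2j), (-1.26-0.2j)]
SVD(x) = [[0.83,-0.54,-0.13], [-0.27,-0.18,-0.95], [0.49,0.82,-0.30]] @ diag([3.012672163162026, 2.078324409950915, 0.5604231297072086]) @ [[-0.66,0.66,0.36],[-0.05,-0.52,0.86],[0.75,0.55,0.38]]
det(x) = 3.51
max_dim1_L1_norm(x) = 3.94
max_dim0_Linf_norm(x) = 2.19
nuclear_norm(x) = 5.65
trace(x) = -0.36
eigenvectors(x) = [[(-0.19+0j), (-0.92+0j), -0.92-0.00j], [(-0.28+0j), (-0.18-0.09j), -0.18+0.09j], [(0.94+0j), (-0.34-0.02j), (-0.34+0.02j)]]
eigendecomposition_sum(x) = [[0.12+0.00j, (0.1+0j), -0.38-0.00j],[0.18+0.00j, (0.14+0j), -0.57-0.00j],[(-0.61-0j), -0.48+0.00j, (1.89+0j)]] + [[(-0.89-1.72j),  (1.05+6.33j),  0.14+1.57j], [(-0.01-0.42j),  (-0.39+1.34j),  -0.12+0.32j], [(-0.29-0.66j),  (0.24+2.38j),  (0.01+0.59j)]] + [[-0.89+1.72j, 1.05-6.33j, 0.14-1.57j],[-0.01+0.42j, -0.39-1.34j, -0.12-0.32j],[-0.29+0.66j, (0.24-2.38j), (0.01-0.59j)]]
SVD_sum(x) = [[-1.66, 1.65, 0.89],[0.54, -0.53, -0.29],[-0.97, 0.97, 0.52]] + [[0.06, 0.58, -0.96], [0.02, 0.19, -0.32], [-0.09, -0.88, 1.46]] + [[-0.06,-0.04,-0.03],[-0.4,-0.29,-0.2],[-0.12,-0.09,-0.06]]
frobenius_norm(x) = 3.70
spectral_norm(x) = 3.01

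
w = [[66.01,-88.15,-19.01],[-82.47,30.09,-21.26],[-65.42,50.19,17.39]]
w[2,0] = -65.42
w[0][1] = -88.15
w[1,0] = -82.47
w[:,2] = [-19.01, -21.26, 17.39]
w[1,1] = 30.09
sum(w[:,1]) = -7.8700000000000045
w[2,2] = 17.39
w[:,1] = [-88.15, 30.09, 50.19]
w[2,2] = 17.39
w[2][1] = 50.19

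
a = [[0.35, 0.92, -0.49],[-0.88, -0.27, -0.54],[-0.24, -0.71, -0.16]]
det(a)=-0.404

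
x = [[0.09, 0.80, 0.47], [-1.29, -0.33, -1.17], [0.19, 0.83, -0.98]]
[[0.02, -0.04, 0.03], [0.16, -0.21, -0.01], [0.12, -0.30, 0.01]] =x @ [[-0.08, 0.04, -0.01], [0.08, -0.16, 0.03], [-0.07, 0.18, 0.01]]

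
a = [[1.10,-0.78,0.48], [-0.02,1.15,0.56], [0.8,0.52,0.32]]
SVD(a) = [[-0.83, -0.36, -0.42], [0.55, -0.64, -0.54], [-0.07, -0.68, 0.73]] @ diag([1.590218277833617, 1.4391948025061767, 0.31308808550165457]) @ [[-0.62, 0.78, -0.07], [-0.64, -0.56, -0.52], [0.45, 0.28, -0.85]]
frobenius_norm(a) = 2.17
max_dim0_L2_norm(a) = 1.48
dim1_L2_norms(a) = [1.43, 1.28, 1.01]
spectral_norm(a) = 1.59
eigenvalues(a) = [(-0.32+0j), (1.45+0.37j), (1.45-0.37j)]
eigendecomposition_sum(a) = [[-0.06-0.00j, (-0.07-0j), 0.11-0.00j], [(-0.05-0j), -0.05-0.00j, (0.08-0j)], [(0.12+0j), 0.13+0.00j, -0.21+0.00j]] + [[0.58+0.13j, (-0.35+0.69j), 0.18+0.34j], [(0.01-0.48j), (0.6+0.17j), 0.24-0.20j], [0.34-0.24j, (0.19+0.51j), (0.26+0.07j)]] + [[0.58-0.13j, -0.35-0.69j, 0.18-0.34j], [0.01+0.48j, (0.6-0.17j), 0.24+0.20j], [0.34+0.24j, 0.19-0.51j, (0.26-0.07j)]]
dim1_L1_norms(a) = [2.36, 1.73, 1.64]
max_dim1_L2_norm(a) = 1.43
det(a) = -0.72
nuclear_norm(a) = 3.34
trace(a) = 2.57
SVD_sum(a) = [[0.82, -1.04, 0.1], [-0.54, 0.68, -0.06], [0.07, -0.09, 0.01]] + [[0.34, 0.29, 0.27], [0.59, 0.52, 0.48], [0.63, 0.54, 0.51]] + [[-0.06, -0.04, 0.11], [-0.08, -0.05, 0.14], [0.10, 0.06, -0.2]]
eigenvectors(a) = [[(0.46+0j), 0.68+0.00j, (0.68-0j)], [0.32+0.00j, (-0.11-0.54j), (-0.11+0.54j)], [-0.83+0.00j, (0.32-0.35j), (0.32+0.35j)]]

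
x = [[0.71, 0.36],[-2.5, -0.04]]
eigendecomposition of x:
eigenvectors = [[(-0.14-0.33j), (-0.14+0.33j)],[(0.93+0j), (0.93-0j)]]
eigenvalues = [(0.34+0.87j), (0.34-0.87j)]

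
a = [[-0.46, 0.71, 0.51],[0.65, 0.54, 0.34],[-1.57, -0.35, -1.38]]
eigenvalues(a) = [(-0.97+0.63j), (-0.97-0.63j), (0.64+0j)]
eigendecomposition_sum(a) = [[-0.26+0.54j, 0.22-0.11j, (0.22+0.24j)], [0.24+0.09j, (-0.05-0.09j), 0.09-0.10j], [-0.74-1.00j, (-0.01+0.51j), (-0.65+0.18j)]] + [[-0.26-0.54j,(0.22+0.11j),(0.22-0.24j)], [0.24-0.09j,-0.05+0.09j,(0.09+0.1j)], [(-0.74+1j),(-0.01-0.51j),-0.65-0.18j]] + [[0.07-0.00j, 0.27+0.00j, 0.06+0.00j], [0.17-0.00j, 0.65+0.00j, 0.15+0.00j], [-0.08+0.00j, (-0.32-0j), -0.07-0.00j]]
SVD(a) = [[0.07, -0.98, -0.19], [0.36, -0.15, 0.92], [-0.93, -0.14, 0.35]] @ diag([2.2732135888842575, 0.9917167847822186, 0.38248895159621155]) @ [[0.73,  0.25,  0.63], [0.57,  -0.74,  -0.37], [0.37,  0.63,  -0.68]]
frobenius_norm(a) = 2.51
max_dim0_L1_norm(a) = 2.68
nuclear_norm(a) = 3.65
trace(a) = -1.30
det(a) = 0.86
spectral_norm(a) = 2.27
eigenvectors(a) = [[(0.2+0.38j), (0.2-0.38j), (0.35+0j)],[0.16-0.10j, (0.16+0.1j), 0.84+0.00j],[(-0.89+0j), (-0.89-0j), -0.42+0.00j]]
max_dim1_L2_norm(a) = 2.12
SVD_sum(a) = [[0.12, 0.04, 0.11], [0.60, 0.21, 0.52], [-1.54, -0.53, -1.34]] + [[-0.55, 0.71, 0.35], [-0.09, 0.11, 0.05], [-0.08, 0.10, 0.05]] + [[-0.03, -0.05, 0.05], [0.13, 0.22, -0.24], [0.05, 0.08, -0.09]]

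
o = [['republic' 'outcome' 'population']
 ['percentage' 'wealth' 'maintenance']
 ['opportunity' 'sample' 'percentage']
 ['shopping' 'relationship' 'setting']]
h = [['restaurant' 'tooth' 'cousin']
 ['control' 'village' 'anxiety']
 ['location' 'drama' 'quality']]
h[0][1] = 'tooth'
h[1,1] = 'village'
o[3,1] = 'relationship'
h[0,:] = ['restaurant', 'tooth', 'cousin']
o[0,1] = 'outcome'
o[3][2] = 'setting'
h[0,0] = 'restaurant'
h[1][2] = 'anxiety'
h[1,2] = 'anxiety'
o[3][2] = 'setting'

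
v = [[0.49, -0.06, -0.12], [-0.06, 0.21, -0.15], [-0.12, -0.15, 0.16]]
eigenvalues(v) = [-0.0, 0.53, 0.33]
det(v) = -0.00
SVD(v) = [[-0.96, 0.15, 0.26], [0.04, -0.79, 0.61], [0.29, 0.59, 0.75]] @ diag([0.5294672317206942, 0.3323569210961693, 0.001824152816863663]) @ [[-0.96, 0.04, 0.29], [0.15, -0.79, 0.59], [-0.26, -0.61, -0.75]]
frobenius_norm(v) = 0.63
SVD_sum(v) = [[0.48, -0.02, -0.15], [-0.02, 0.00, 0.01], [-0.15, 0.01, 0.05]] + [[0.01,-0.04,0.03], [-0.04,0.21,-0.16], [0.03,-0.16,0.12]] + [[-0.00, -0.00, -0.0], [-0.0, -0.0, -0.0], [-0.00, -0.00, -0.0]]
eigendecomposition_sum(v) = [[-0.0,-0.00,-0.00], [-0.00,-0.00,-0.00], [-0.0,-0.0,-0.0]] + [[0.48,-0.02,-0.15],[-0.02,0.00,0.01],[-0.15,0.01,0.05]] + [[0.01, -0.04, 0.03], [-0.04, 0.21, -0.16], [0.03, -0.16, 0.12]]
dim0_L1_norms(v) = [0.67, 0.42, 0.43]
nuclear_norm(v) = 0.86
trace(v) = 0.86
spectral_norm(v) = 0.53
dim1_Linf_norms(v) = [0.49, 0.21, 0.16]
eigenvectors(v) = [[-0.26, -0.96, 0.15],[-0.61, 0.04, -0.79],[-0.75, 0.29, 0.59]]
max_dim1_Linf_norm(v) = 0.49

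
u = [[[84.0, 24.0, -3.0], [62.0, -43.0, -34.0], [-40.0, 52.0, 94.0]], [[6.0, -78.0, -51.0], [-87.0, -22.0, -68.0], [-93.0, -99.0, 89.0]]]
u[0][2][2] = 94.0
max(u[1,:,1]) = -22.0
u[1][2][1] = -99.0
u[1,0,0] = 6.0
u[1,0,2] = -51.0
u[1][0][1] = -78.0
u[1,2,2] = 89.0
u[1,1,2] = -68.0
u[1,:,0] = [6.0, -87.0, -93.0]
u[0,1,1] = -43.0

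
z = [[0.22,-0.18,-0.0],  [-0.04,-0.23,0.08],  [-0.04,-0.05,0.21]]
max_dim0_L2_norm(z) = 0.3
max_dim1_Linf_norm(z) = 0.23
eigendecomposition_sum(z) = [[0.18, -0.06, -0.1], [-0.03, 0.01, 0.02], [-0.12, 0.04, 0.07]] + [[0.05, -0.03, 0.08], [0.01, -0.01, 0.02], [0.08, -0.05, 0.14]] + [[-0.01, -0.09, 0.02],  [-0.02, -0.23, 0.04],  [-0.0, -0.03, 0.01]]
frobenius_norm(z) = 0.44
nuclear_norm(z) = 0.71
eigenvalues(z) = [0.25, 0.18, -0.23]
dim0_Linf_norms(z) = [0.22, 0.23, 0.21]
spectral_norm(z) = 0.33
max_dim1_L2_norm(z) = 0.28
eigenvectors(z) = [[-0.82, 0.51, -0.37], [0.16, 0.12, -0.92], [0.55, 0.85, -0.14]]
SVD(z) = [[-0.7, 0.62, 0.34], [-0.64, -0.34, -0.68], [-0.31, -0.70, 0.64]] @ diag([0.33287585165201594, 0.2503181886403732, 0.128197003953866]) @ [[-0.35,0.87,-0.35], [0.72,0.01,-0.7], [0.60,0.49,0.62]]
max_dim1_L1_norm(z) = 0.4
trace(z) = 0.20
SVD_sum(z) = [[0.08, -0.20, 0.08], [0.07, -0.19, 0.07], [0.04, -0.09, 0.04]] + [[0.11, 0.00, -0.11], [-0.06, -0.00, 0.06], [-0.13, -0.00, 0.12]] + [[0.03,0.02,0.03], [-0.05,-0.04,-0.05], [0.05,0.04,0.05]]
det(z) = -0.01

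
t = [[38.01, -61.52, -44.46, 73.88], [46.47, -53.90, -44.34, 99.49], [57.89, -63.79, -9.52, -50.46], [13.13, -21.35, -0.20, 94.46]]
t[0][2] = -44.46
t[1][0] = 46.47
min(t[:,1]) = -63.79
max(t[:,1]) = -21.35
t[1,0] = 46.47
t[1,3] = 99.49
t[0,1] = -61.52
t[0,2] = -44.46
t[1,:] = [46.47, -53.9, -44.34, 99.49]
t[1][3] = 99.49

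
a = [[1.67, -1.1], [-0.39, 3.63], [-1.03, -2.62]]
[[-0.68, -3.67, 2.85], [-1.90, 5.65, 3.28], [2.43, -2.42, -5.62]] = a @ [[-0.81, -1.26, 2.48], [-0.61, 1.42, 1.17]]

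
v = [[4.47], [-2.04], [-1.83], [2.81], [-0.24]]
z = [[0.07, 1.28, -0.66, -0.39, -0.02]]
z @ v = [[-2.18]]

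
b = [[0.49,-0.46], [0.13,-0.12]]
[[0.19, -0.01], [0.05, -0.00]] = b@[[0.2, 0.15], [-0.21, 0.18]]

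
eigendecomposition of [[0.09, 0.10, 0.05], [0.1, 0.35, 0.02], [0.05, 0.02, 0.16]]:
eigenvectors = [[-0.34, -0.90, 0.27],[-0.93, 0.27, -0.25],[-0.15, 0.33, 0.93]]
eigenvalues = [0.39, 0.04, 0.17]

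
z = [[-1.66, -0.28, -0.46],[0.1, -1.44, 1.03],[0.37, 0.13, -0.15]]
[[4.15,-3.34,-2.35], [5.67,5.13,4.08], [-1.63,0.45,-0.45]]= z@[[-2.64, 2.46, 0.36], [-2.62, -3.17, -0.06], [2.1, 0.31, 3.84]]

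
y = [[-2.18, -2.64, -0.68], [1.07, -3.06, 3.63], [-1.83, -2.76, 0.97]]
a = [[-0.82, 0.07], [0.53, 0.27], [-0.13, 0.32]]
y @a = [[0.48, -1.08], [-2.97, 0.41], [-0.09, -0.56]]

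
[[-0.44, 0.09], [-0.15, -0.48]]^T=[[-0.44,-0.15], [0.09,-0.48]]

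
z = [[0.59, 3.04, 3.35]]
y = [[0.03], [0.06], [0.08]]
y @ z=[[0.02,0.09,0.10], [0.04,0.18,0.20], [0.05,0.24,0.27]]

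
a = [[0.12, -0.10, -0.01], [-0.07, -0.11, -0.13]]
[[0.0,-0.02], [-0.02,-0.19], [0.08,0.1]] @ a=[[0.00, 0.00, 0.00],[0.01, 0.02, 0.02],[0.00, -0.02, -0.01]]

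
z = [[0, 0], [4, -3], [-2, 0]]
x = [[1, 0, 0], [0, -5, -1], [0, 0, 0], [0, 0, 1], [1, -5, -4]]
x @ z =[[0, 0], [-18, 15], [0, 0], [-2, 0], [-12, 15]]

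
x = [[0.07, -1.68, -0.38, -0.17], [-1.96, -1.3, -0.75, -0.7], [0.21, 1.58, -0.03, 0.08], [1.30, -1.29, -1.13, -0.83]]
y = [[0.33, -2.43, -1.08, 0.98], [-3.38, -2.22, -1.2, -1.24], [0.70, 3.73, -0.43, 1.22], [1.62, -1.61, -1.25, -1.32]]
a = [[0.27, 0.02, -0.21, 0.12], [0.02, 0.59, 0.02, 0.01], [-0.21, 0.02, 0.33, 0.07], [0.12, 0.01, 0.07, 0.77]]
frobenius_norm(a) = 1.12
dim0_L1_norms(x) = [3.54, 5.85, 2.29, 1.78]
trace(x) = -2.09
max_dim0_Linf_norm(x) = 1.96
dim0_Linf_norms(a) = [0.27, 0.59, 0.33, 0.77]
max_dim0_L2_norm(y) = 5.23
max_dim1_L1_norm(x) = 4.71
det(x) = -1.00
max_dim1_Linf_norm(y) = 3.73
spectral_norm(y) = 5.80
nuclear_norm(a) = 1.96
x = a @ y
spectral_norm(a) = 0.80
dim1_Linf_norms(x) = [1.68, 1.96, 1.58, 1.3]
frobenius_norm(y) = 7.22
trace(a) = 1.96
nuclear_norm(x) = 6.82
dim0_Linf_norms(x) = [1.96, 1.68, 1.13, 0.83]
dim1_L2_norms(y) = [2.85, 4.4, 4.01, 2.92]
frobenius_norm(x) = 4.18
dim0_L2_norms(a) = [0.36, 0.59, 0.4, 0.78]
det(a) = 0.01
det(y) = -64.85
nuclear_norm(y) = 12.85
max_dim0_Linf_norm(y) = 3.73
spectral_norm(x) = 3.30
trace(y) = -3.64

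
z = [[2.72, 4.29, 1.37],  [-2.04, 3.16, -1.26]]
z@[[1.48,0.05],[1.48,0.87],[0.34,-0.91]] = [[10.84, 2.62], [1.23, 3.79]]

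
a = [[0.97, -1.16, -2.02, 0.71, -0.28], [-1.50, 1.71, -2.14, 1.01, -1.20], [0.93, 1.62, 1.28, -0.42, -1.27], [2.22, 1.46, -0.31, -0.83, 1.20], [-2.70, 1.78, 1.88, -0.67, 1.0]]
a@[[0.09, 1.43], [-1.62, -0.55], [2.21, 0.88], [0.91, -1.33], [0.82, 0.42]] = [[-2.08,-0.81], [-7.70,-6.82], [-1.14,1.59], [-2.62,3.71], [1.24,-1.87]]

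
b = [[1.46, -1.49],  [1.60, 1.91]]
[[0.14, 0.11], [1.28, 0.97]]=b@[[0.42, 0.32],[0.32, 0.24]]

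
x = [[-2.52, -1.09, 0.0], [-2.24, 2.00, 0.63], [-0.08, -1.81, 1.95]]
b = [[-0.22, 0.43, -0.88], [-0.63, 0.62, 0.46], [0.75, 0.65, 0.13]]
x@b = [[1.24, -1.76, 1.72], [-0.29, 0.69, 2.97], [2.62, 0.11, -0.51]]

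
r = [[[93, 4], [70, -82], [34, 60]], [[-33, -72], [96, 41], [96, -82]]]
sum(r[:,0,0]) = 60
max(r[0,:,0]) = 93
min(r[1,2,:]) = -82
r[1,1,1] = 41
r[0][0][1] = 4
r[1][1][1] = 41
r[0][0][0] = 93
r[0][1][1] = -82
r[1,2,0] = 96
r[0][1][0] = 70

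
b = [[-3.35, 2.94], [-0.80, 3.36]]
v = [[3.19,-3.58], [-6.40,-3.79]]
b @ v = [[-29.50, 0.85], [-24.06, -9.87]]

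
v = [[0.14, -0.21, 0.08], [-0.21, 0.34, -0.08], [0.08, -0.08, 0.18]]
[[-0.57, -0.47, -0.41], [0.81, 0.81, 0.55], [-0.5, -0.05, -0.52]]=v @ [[-2.48, 0.59, 1.82], [0.50, 2.92, 2.1], [-1.47, 0.78, -2.77]]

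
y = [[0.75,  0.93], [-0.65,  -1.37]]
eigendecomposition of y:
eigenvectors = [[0.94, -0.46], [-0.34, 0.89]]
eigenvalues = [0.41, -1.03]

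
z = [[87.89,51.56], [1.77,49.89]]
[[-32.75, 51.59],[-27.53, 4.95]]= z @ [[-0.05,0.54], [-0.55,0.08]]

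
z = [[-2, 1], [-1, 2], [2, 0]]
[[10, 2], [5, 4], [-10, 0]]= z @ [[-5, 0], [0, 2]]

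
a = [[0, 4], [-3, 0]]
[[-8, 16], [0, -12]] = a @ [[0, 4], [-2, 4]]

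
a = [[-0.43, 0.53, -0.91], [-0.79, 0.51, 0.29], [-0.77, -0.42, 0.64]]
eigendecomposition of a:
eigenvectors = [[-0.78+0.00j,-0.10-0.33j,(-0.1+0.33j)], [-0.35+0.00j,0.72+0.00j,0.72-0.00j], [-0.52+0.00j,(0.35+0.49j),0.35-0.49j]]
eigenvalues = [(-0.8+0j), (0.76+0.55j), (0.76-0.55j)]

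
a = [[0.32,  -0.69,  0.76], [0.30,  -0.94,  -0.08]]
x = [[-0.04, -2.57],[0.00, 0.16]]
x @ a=[[-0.78, 2.44, 0.18], [0.05, -0.15, -0.01]]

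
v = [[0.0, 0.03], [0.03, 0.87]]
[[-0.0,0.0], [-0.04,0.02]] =v@[[0.19, -0.11], [-0.05, 0.03]]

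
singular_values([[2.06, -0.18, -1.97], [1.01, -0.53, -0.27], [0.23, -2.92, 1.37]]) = [3.37, 2.92, 0.27]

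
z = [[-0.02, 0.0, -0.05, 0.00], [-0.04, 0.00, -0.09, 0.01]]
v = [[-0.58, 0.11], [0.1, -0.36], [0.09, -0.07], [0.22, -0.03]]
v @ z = [[0.01, 0.00, 0.02, 0.00], [0.01, 0.00, 0.03, -0.00], [0.00, 0.0, 0.0, -0.0], [-0.00, 0.0, -0.01, -0.00]]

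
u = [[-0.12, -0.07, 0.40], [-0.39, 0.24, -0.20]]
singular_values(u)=[0.53, 0.39]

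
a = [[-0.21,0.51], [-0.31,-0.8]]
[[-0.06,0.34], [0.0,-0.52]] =a @ [[0.14,-0.04], [-0.06,0.66]]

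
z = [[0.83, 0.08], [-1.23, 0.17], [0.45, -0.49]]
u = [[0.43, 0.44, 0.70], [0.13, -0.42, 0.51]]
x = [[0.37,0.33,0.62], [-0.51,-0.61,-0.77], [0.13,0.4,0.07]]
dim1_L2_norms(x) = [0.79, 1.11, 0.43]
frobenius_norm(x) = 1.43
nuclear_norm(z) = 2.03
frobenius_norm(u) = 1.15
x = z @ u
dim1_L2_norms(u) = [0.93, 0.67]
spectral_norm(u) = 0.98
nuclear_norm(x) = 1.70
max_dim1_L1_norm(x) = 1.89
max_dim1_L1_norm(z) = 1.4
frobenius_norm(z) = 1.64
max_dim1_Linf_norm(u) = 0.7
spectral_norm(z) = 1.57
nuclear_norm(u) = 1.58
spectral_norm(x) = 1.40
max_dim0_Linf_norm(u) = 0.7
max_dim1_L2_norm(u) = 0.93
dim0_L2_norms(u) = [0.45, 0.61, 0.87]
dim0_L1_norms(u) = [0.56, 0.86, 1.21]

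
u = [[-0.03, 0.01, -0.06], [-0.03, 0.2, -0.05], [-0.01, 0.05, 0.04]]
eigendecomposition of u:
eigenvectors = [[-0.99, -0.05, -0.54],[-0.14, 0.94, 0.17],[-0.04, 0.33, 0.82]]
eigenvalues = [-0.03, 0.18, 0.06]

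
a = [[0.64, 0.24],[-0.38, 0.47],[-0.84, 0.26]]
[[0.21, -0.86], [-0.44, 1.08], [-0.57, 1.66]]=a @ [[0.52, -1.69],[-0.52, 0.94]]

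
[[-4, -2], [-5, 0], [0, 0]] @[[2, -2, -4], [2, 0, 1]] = [[-12, 8, 14], [-10, 10, 20], [0, 0, 0]]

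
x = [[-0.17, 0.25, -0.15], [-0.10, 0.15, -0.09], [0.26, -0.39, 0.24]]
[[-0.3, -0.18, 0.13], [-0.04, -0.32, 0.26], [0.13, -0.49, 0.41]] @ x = [[0.1, -0.15, 0.09], [0.11, -0.16, 0.1], [0.13, -0.20, 0.12]]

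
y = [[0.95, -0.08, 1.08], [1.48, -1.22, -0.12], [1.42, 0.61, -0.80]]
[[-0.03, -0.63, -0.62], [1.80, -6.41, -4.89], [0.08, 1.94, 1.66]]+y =[[0.92, -0.71, 0.46], [3.28, -7.63, -5.01], [1.50, 2.55, 0.86]]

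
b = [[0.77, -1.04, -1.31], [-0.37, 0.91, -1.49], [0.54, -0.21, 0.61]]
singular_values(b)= [2.08, 1.68, 0.38]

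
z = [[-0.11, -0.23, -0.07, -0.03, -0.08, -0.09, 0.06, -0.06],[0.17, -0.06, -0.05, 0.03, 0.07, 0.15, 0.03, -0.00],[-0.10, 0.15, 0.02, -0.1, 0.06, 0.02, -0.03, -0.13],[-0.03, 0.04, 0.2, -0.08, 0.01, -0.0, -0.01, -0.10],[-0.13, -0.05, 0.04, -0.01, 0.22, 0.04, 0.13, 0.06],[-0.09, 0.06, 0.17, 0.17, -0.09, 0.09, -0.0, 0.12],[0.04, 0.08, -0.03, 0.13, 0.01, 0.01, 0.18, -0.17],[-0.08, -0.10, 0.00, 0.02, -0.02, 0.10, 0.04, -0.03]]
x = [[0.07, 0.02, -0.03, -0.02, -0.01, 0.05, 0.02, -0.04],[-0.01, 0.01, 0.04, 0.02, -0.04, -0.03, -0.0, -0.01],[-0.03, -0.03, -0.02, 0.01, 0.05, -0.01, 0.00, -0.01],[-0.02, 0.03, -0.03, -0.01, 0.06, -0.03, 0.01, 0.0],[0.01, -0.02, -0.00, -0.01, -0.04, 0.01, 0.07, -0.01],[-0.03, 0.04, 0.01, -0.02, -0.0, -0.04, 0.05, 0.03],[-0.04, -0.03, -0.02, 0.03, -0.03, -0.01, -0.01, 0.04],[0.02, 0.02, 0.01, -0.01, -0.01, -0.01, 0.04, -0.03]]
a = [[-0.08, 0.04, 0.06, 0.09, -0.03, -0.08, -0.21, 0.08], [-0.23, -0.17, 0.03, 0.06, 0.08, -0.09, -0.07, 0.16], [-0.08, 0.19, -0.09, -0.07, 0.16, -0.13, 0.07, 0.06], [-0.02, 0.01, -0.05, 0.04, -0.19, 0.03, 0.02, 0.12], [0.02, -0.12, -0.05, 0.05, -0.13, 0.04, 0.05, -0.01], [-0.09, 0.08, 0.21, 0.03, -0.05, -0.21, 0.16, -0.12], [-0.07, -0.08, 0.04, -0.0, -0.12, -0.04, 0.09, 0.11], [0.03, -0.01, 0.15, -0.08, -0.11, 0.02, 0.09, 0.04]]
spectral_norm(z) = 0.37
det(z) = 0.00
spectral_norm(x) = 0.14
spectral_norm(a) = 0.42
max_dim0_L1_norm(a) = 0.87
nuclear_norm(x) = 0.52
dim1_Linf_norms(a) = [0.21, 0.23, 0.19, 0.19, 0.13, 0.21, 0.12, 0.15]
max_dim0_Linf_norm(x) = 0.07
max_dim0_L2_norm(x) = 0.1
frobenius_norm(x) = 0.23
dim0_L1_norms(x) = [0.23, 0.2, 0.16, 0.13, 0.24, 0.19, 0.2, 0.17]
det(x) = 0.00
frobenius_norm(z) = 0.77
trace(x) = -0.07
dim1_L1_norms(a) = [0.67, 0.89, 0.85, 0.48, 0.47, 0.95, 0.55, 0.53]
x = z @ a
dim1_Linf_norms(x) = [0.07, 0.04, 0.05, 0.06, 0.07, 0.05, 0.04, 0.04]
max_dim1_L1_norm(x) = 0.26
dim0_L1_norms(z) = [0.75, 0.77, 0.58, 0.57, 0.56, 0.5, 0.48, 0.67]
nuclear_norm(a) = 1.92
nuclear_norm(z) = 1.96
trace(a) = -0.51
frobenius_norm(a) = 0.81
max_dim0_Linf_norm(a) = 0.23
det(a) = 0.00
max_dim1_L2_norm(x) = 0.11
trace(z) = 0.23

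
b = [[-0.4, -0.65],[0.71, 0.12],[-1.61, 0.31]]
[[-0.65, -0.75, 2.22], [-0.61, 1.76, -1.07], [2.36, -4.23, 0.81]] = b @ [[-1.14, 2.55, -1.04], [1.7, -0.41, -2.78]]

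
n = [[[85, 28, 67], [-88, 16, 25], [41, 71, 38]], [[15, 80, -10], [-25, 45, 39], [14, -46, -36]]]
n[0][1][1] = 16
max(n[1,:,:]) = 80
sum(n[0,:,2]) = 130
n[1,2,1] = -46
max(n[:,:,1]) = 80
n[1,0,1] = 80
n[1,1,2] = 39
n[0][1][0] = -88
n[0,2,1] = 71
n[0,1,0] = -88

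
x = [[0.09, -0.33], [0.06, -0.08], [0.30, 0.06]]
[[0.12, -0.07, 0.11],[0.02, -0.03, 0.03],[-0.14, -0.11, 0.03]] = x@[[-0.37, -0.38, 0.17], [-0.47, 0.11, -0.28]]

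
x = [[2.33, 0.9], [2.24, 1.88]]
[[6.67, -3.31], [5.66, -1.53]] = x @ [[3.15, -2.05], [-0.74, 1.63]]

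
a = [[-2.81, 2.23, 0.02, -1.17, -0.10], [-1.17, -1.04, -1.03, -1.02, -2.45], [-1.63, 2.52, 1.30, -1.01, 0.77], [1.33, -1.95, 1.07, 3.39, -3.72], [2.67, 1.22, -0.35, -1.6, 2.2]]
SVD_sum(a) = [[-0.52, 1.29, -0.09, -1.27, 1.45], [0.27, -0.66, 0.05, 0.65, -0.74], [-0.59, 1.45, -0.10, -1.43, 1.64], [1.19, -2.96, 0.21, 2.92, -3.33], [-0.50, 1.24, -0.09, -1.22, 1.40]] + [[-2.46, 0.46, 0.16, -0.13, -1.39],[-1.73, 0.32, 0.11, -0.09, -0.98],[-1.32, 0.25, 0.09, -0.07, -0.75],[-0.22, 0.04, 0.01, -0.01, -0.13],[2.66, -0.5, -0.17, 0.14, 1.51]] + [[0.01,  0.15,  0.21,  0.18,  0.04], [-0.05,  -0.99,  -1.38,  -1.21,  -0.28], [0.04,  0.72,  1.0,  0.87,  0.2], [0.03,  0.60,  0.83,  0.72,  0.17], [-0.01,  -0.10,  -0.14,  -0.12,  -0.03]] + [[0.14, 0.15, 0.04, -0.12, -0.19], [0.35, 0.36, 0.09, -0.30, -0.46], [0.25, 0.26, 0.06, -0.22, -0.33], [0.32, 0.33, 0.08, -0.28, -0.42], [0.51, 0.53, 0.13, -0.45, -0.67]] + [[0.02, 0.19, -0.29, 0.18, -0.02], [-0.01, -0.07, 0.11, -0.07, 0.01], [-0.01, -0.16, 0.25, -0.16, 0.02], [0.00, 0.04, -0.06, 0.04, -0.0], [0.00, 0.05, -0.08, 0.05, -0.0]]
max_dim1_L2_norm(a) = 5.66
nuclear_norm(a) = 17.06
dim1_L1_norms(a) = [6.33, 6.71, 7.23, 11.46, 8.04]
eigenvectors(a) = [[(-0.09+0j), (-0.6+0j), 0.35-0.23j, 0.35+0.23j, (-0.05+0j)], [(0.12+0j), (0.27+0j), (0.65+0j), 0.65-0.00j, (-0.32+0j)], [-0.22+0.00j, (-0.36+0j), (-0.04-0.29j), (-0.04+0.29j), (0.84+0j)], [0.83+0.00j, 0.53+0.00j, (-0.02-0.21j), (-0.02+0.21j), -0.43+0.00j], [(-0.49+0j), 0.40+0.00j, (-0.39-0.35j), (-0.39+0.35j), 0.12+0.00j]]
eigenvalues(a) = [(4.91+0j), (-2.71+0j), (-0.12+2.51j), (-0.12-2.51j), (1.08+0j)]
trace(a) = 3.04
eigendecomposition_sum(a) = [[(0.07+0j), 0.14-0.00j, -0.18-0.00j, (-0.37+0j), 0.33+0.00j], [(-0.09-0j), (-0.19+0j), (0.24+0j), (0.5-0j), (-0.45-0j)], [0.17+0.00j, 0.35-0.00j, -0.46-0.00j, -0.94+0.00j, 0.84+0.00j], [-0.65-0.00j, (-1.33+0j), (1.75+0j), 3.59-0.00j, (-3.19-0j)], [0.39+0.00j, 0.79-0.00j, (-1.04-0j), -2.14+0.00j, (1.9+0j)]] + [[(-1.72+0j),1.37+0.00j,(0.38-0j),0.15-0.00j,0.70+0.00j], [0.78-0.00j,(-0.62-0j),-0.17+0.00j,(-0.07+0j),(-0.32-0j)], [-1.03+0.00j,0.82+0.00j,0.23-0.00j,(0.09-0j),(0.42+0j)], [(1.51-0j),(-1.21-0j),-0.34+0.00j,-0.13+0.00j,(-0.62-0j)], [(1.16-0j),(-0.93-0j),(-0.26+0j),-0.10+0.00j,(-0.47-0j)]] + [[(-0.61+0.35j), (0.37+0.64j), -0.05+0.31j, (-0.47+0.14j), (-0.58+0.18j)], [(-1.09-0.05j), (-0.06+1.15j), (-0.33+0.36j), -0.74-0.22j, -0.92-0.25j], [(0.05+0.49j), (0.52-0.05j), 0.18+0.13j, -0.05+0.34j, (-0.05+0.42j)], [0.02+0.35j, 0.37-0.02j, (0.13+0.1j), -0.05+0.24j, -0.05+0.30j], [(0.62+0.62j), (0.65-0.66j), 0.39-0.04j, (0.32+0.53j), 0.41+0.64j]] + [[-0.61-0.35j, 0.37-0.64j, -0.05-0.31j, (-0.47-0.14j), (-0.58-0.18j)], [(-1.09+0.05j), -0.06-1.15j, (-0.33-0.36j), (-0.74+0.22j), (-0.92+0.25j)], [(0.05-0.49j), (0.52+0.05j), (0.18-0.13j), (-0.05-0.34j), -0.05-0.42j], [(0.02-0.35j), 0.37+0.02j, (0.13-0.1j), (-0.05-0.24j), (-0.05-0.3j)], [0.62-0.62j, 0.65+0.66j, 0.39+0.04j, 0.32-0.53j, 0.41-0.64j]] + [[0.05+0.00j, -0.02-0.00j, (-0.07-0j), 0.00+0.00j, 0.02+0.00j], [0.33+0.00j, (-0.12-0j), (-0.44-0j), 0.02+0.00j, 0.14+0.00j], [-0.86-0.00j, (0.31+0j), 1.17+0.00j, -0.05-0.00j, (-0.38-0j)], [(0.44+0j), (-0.16-0j), -0.59-0.00j, (0.03+0j), (0.19+0j)], [-0.13-0.00j, 0.05+0.00j, (0.17+0j), -0.01-0.00j, (-0.06-0j)]]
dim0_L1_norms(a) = [9.61, 8.96, 3.77, 8.19, 9.24]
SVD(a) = [[-0.34, -0.58, -0.11, 0.19, 0.71], [0.17, -0.41, 0.72, 0.46, -0.27], [-0.38, -0.31, -0.52, 0.34, -0.61], [0.78, -0.05, -0.43, 0.43, 0.15], [-0.33, 0.63, 0.07, 0.68, 0.19]] @ diag([7.034588990692727, 4.936905306069738, 2.915397437615304, 1.6237068637598941, 0.5523201356552936]) @ [[0.22, -0.54, 0.04, 0.53, -0.61], [0.86, -0.16, -0.06, 0.05, 0.49], [-0.02, -0.47, -0.66, -0.57, -0.13], [0.47, 0.48, 0.12, -0.41, -0.61], [0.04, 0.48, -0.74, 0.47, -0.05]]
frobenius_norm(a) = 9.24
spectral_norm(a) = 7.03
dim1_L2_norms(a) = [3.77, 3.25, 3.51, 5.66, 4.02]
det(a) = -90.80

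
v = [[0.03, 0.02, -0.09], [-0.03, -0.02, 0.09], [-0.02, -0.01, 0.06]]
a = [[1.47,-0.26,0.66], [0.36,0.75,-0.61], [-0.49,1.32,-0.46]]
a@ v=[[0.04, 0.03, -0.12],[0.00, -0.0, -0.0],[-0.05, -0.03, 0.14]]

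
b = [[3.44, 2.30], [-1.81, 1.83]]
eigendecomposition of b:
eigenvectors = [[0.75+0.00j, (0.75-0j)], [(-0.26+0.61j), -0.26-0.61j]]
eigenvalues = [(2.64+1.87j), (2.64-1.87j)]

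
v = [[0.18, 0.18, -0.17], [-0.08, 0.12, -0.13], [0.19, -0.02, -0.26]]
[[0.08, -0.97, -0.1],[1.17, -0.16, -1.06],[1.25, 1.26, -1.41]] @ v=[[0.07, -0.10, 0.14], [0.02, 0.21, 0.1], [-0.14, 0.40, -0.01]]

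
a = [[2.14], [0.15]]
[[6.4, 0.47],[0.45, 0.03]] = a @ [[2.99, 0.22]]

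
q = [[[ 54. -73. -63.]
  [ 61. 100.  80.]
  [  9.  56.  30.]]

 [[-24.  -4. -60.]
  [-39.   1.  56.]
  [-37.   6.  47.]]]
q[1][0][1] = -4.0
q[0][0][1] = -73.0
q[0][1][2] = 80.0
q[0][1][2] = 80.0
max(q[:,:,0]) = 61.0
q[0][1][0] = 61.0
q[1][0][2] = -60.0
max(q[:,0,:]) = 54.0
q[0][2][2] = 30.0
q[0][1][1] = 100.0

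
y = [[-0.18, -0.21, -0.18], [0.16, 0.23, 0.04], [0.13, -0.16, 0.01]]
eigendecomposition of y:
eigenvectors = [[(0.69+0j), 0.69-0.00j, 0.05+0.00j], [-0.29-0.11j, (-0.29+0.11j), -0.70+0.00j], [-0.13-0.64j, -0.13+0.64j, 0.71+0.00j]]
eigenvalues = [(-0.06+0.2j), (-0.06-0.2j), (0.18+0j)]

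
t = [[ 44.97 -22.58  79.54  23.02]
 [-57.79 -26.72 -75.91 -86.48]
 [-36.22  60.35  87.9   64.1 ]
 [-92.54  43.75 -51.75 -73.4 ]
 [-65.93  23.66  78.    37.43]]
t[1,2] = -75.91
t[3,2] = -51.75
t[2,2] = 87.9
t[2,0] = -36.22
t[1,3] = -86.48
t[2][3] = 64.1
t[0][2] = 79.54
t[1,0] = -57.79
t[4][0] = -65.93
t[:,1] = [-22.58, -26.72, 60.35, 43.75, 23.66]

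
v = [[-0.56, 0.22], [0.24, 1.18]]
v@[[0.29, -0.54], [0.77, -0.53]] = [[0.01, 0.19], [0.98, -0.76]]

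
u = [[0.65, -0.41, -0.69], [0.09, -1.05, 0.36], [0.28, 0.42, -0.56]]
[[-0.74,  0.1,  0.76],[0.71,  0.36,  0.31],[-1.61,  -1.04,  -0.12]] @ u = [[-0.26, 0.52, 0.12],[0.58, -0.54, -0.53],[-1.17, 1.7, 0.8]]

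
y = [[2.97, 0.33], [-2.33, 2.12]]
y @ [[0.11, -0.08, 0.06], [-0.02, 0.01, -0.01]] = [[0.32, -0.23, 0.17], [-0.3, 0.21, -0.16]]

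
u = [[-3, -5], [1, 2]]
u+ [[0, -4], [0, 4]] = [[-3, -9], [1, 6]]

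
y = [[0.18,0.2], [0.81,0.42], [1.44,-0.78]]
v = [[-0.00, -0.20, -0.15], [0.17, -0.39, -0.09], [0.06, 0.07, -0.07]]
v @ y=[[-0.38, 0.03], [-0.41, -0.06], [-0.03, 0.1]]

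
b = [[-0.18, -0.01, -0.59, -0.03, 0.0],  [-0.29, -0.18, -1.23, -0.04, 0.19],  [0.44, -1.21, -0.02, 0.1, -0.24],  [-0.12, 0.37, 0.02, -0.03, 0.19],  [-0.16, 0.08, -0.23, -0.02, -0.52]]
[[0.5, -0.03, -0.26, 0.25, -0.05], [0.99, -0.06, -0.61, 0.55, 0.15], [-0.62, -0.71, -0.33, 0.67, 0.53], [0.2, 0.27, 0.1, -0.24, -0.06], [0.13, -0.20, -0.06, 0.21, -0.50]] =b @ [[-0.19, -0.68, -0.22, -0.59, 0.32], [0.38, 0.26, 0.12, -0.73, -0.49], [-0.77, 0.24, 0.55, -0.23, 0.00], [-0.43, 0.38, -0.80, -0.09, -0.17], [0.22, 0.52, -0.02, -0.23, 0.79]]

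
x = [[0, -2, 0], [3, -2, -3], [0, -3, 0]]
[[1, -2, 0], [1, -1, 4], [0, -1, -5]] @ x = [[-6, 2, 6], [-3, -12, 3], [-3, 17, 3]]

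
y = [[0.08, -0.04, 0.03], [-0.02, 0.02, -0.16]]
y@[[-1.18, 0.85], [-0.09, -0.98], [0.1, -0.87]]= [[-0.09, 0.08],[0.01, 0.10]]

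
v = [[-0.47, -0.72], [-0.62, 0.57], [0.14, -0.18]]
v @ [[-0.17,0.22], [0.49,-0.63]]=[[-0.27, 0.35], [0.38, -0.50], [-0.11, 0.14]]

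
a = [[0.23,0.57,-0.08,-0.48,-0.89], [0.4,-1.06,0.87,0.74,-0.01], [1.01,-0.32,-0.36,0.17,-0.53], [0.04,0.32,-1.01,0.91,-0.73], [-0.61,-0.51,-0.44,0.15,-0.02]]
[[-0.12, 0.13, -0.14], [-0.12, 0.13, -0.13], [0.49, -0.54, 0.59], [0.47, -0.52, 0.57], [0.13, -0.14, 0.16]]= a @ [[0.3, -0.33, 0.36], [-0.15, 0.16, -0.18], [-0.52, 0.57, -0.62], [0.08, -0.09, 0.1], [0.12, -0.13, 0.14]]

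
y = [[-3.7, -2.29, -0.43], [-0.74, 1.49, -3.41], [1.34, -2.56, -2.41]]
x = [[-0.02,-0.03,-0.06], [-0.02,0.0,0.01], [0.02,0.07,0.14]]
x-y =[[3.68, 2.26, 0.37], [0.72, -1.49, 3.42], [-1.32, 2.63, 2.55]]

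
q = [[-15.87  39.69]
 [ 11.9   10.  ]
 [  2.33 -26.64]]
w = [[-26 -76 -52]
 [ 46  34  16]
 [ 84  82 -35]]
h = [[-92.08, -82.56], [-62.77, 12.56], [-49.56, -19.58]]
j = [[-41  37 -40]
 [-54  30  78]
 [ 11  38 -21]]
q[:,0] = [-15.87, 11.9, 2.33]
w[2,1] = 82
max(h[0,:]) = -82.56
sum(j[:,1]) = 105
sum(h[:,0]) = -204.41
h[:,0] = [-92.08, -62.77, -49.56]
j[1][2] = 78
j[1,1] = 30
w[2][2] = -35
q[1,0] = 11.9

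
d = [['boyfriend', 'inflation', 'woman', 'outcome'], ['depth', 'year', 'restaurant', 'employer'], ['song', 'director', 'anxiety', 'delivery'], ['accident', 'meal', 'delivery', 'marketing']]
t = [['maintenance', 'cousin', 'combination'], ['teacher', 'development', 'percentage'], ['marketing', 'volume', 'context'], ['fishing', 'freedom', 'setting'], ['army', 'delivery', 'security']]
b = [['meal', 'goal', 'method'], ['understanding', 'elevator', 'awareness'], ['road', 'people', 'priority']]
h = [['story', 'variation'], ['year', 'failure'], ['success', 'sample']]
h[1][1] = 'failure'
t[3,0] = 'fishing'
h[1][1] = 'failure'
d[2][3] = 'delivery'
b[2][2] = 'priority'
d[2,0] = 'song'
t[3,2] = 'setting'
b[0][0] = 'meal'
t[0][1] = 'cousin'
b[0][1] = 'goal'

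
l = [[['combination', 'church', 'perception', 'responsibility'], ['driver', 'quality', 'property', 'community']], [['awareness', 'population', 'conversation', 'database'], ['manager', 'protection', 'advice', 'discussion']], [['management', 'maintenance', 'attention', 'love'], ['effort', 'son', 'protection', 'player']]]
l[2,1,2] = 'protection'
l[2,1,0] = 'effort'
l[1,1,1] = 'protection'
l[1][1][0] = 'manager'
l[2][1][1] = 'son'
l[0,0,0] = 'combination'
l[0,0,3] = 'responsibility'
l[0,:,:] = [['combination', 'church', 'perception', 'responsibility'], ['driver', 'quality', 'property', 'community']]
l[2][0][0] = 'management'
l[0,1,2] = 'property'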